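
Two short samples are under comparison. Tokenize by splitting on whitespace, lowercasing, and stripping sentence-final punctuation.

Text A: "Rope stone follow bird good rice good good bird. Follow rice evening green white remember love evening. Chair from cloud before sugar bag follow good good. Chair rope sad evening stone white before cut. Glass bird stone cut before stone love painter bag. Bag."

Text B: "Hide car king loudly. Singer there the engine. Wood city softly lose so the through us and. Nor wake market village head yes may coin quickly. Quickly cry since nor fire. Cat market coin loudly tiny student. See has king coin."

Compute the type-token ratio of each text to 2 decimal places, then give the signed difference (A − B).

-0.32

TTR(A) = 21/44 = 0.48
TTR(B) = 33/41 = 0.80
Difference = 0.48 − 0.80 = -0.32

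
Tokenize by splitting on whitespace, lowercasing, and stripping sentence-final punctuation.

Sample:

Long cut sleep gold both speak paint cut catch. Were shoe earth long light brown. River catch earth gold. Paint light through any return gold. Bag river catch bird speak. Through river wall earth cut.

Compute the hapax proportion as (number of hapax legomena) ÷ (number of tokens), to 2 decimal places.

0.29

Frequencies: cut:3, gold:3, catch:3, earth:3, river:3, long:2, speak:2, paint:2, light:2, through:2, sleep:1, both:1, were:1, shoe:1, brown:1, any:1, return:1, bag:1, bird:1, wall:1
Hapax count = 10; token count = 35.
Ratio = 10 / 35 = 0.29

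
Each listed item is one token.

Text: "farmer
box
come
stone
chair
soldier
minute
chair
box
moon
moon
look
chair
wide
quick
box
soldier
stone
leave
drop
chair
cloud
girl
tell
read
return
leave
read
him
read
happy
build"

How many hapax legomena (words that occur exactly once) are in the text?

Frequencies: chair:4, box:3, read:3, stone:2, soldier:2, moon:2, leave:2, farmer:1, come:1, minute:1, look:1, wide:1, quick:1, drop:1, cloud:1, girl:1, tell:1, return:1, him:1, happy:1, … (1 more, each freq 1)
Hapax (freq=1): build, cloud, come, drop, farmer, girl, happy, him, look, minute, quick, return, tell, wide

14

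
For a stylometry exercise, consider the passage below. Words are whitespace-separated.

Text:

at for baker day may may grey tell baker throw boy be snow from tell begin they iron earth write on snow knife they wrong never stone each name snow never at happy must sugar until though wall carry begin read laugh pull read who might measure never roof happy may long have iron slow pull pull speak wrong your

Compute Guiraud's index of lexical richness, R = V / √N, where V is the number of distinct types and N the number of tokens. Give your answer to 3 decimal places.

N = 60, V = 43.
√N = 7.745967
R = 43 / 7.745967 = 5.551

5.551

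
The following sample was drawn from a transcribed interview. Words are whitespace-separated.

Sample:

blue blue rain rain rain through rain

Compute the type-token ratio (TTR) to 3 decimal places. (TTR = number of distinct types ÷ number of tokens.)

0.429

N = 7 tokens, V = 3 types.
TTR = V / N = 3 / 7 = 0.429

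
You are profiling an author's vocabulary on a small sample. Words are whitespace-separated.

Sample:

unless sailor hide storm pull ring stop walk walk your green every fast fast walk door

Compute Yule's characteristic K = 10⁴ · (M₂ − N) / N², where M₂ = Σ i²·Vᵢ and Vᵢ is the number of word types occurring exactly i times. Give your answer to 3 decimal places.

312.500

Frequencies: walk:3, fast:2, unless:1, sailor:1, hide:1, storm:1, pull:1, ring:1, stop:1, your:1, green:1, every:1, door:1
N = 16. Frequency spectrum: V_1=11, V_2=1, V_3=1
M₂ = 1²·11 + 2²·1 + 3²·1 = 24
K = 10000 × (24 − 16) / 16² = 312.500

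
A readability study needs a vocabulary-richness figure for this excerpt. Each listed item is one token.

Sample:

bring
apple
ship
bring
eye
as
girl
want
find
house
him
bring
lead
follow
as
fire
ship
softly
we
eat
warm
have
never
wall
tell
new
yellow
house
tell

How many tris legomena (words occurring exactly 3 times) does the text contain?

1

Frequencies: bring:3, ship:2, as:2, house:2, tell:2, apple:1, eye:1, girl:1, want:1, find:1, him:1, lead:1, follow:1, fire:1, softly:1, we:1, eat:1, warm:1, have:1, never:1, … (3 more, each freq 1)
Words with frequency 3: bring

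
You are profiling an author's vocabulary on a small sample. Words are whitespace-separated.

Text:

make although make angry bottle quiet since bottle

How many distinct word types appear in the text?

Distinct types: {although, angry, bottle, make, quiet, since}
V = 6

6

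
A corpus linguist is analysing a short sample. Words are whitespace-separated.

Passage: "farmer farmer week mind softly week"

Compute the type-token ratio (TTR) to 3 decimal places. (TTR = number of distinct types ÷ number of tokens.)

0.667

N = 6 tokens, V = 4 types.
TTR = V / N = 4 / 6 = 0.667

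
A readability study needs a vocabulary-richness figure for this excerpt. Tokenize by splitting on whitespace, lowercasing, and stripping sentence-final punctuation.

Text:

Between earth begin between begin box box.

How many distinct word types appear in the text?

Distinct types: {begin, between, box, earth}
V = 4

4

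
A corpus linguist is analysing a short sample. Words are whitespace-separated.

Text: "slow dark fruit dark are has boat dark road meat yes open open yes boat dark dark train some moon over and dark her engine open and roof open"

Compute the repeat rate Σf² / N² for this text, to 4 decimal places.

0.0916

Frequencies: dark:6, open:4, boat:2, yes:2, and:2, slow:1, fruit:1, are:1, has:1, road:1, meat:1, train:1, some:1, moon:1, over:1, her:1, engine:1, roof:1
Σf² = 77; N² = 841
Repeat rate = 77 / 841 = 0.0916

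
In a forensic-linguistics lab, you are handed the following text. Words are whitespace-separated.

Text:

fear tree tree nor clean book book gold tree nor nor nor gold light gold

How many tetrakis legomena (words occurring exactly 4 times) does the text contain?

1

Frequencies: nor:4, tree:3, gold:3, book:2, fear:1, clean:1, light:1
Words with frequency 4: nor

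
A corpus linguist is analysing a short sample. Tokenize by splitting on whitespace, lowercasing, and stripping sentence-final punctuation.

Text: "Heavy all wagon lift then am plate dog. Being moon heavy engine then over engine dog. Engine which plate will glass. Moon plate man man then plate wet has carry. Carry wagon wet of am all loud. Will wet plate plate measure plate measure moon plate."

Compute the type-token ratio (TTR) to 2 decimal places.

0.48

N = 46 tokens, V = 22 types.
TTR = V / N = 22 / 46 = 0.48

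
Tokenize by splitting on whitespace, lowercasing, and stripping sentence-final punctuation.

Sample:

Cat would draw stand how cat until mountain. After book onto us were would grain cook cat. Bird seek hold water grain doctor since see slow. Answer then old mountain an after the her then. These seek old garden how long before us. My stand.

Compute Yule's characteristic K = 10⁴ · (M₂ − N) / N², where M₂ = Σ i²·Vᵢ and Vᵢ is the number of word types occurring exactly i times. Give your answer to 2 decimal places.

Frequencies: cat:3, would:2, stand:2, how:2, mountain:2, after:2, us:2, grain:2, seek:2, then:2, old:2, draw:1, until:1, book:1, onto:1, were:1, cook:1, bird:1, hold:1, water:1, … (13 more, each freq 1)
N = 45. Frequency spectrum: V_1=22, V_2=10, V_3=1
M₂ = 1²·22 + 2²·10 + 3²·1 = 71
K = 10000 × (71 − 45) / 45² = 128.40

128.40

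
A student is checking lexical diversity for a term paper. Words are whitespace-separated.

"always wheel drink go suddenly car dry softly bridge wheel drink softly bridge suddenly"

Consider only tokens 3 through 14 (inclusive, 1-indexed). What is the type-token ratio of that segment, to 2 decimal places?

0.67

Segment tokens 3–14: drink, go, suddenly, car, dry, softly, bridge, wheel, drink, softly, bridge, suddenly
Segment N = 12, segment V = 8.
TTR = 8 / 12 = 0.67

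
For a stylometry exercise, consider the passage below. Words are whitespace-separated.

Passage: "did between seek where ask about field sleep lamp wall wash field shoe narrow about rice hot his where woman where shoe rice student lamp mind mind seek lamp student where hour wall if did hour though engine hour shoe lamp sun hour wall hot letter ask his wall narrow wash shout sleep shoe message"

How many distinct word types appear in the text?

27

Distinct types: {about, ask, between, did, engine, field, his, hot, hour, if, lamp, letter, message, mind, narrow, rice, seek, shoe, shout, sleep, student, sun, though, wall, wash, where, woman}
V = 27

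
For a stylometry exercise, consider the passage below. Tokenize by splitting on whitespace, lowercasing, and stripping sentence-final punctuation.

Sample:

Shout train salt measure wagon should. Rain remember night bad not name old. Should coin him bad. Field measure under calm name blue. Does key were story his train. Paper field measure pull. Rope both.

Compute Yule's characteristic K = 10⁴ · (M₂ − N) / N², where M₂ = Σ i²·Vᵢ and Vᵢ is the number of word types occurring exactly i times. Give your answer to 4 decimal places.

Frequencies: measure:3, train:2, should:2, bad:2, name:2, field:2, shout:1, salt:1, wagon:1, rain:1, remember:1, night:1, not:1, old:1, coin:1, him:1, under:1, calm:1, blue:1, does:1, … (8 more, each freq 1)
N = 35. Frequency spectrum: V_1=22, V_2=5, V_3=1
M₂ = 1²·22 + 2²·5 + 3²·1 = 51
K = 10000 × (51 − 35) / 35² = 130.6122

130.6122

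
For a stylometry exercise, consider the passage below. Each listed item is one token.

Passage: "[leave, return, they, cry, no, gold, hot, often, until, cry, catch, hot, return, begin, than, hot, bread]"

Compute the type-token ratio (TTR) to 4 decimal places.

N = 17 tokens, V = 13 types.
TTR = V / N = 13 / 17 = 0.7647

0.7647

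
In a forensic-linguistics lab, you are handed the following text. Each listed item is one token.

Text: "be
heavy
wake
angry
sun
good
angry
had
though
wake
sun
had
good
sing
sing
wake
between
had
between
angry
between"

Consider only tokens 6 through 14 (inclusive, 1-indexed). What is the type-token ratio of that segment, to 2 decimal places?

Segment tokens 6–14: good, angry, had, though, wake, sun, had, good, sing
Segment N = 9, segment V = 7.
TTR = 7 / 9 = 0.78

0.78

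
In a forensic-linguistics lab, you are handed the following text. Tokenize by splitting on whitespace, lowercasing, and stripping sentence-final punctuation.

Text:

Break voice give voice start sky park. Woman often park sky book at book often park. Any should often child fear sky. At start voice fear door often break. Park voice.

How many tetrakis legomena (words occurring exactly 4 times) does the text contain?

3

Frequencies: voice:4, park:4, often:4, sky:3, break:2, start:2, book:2, at:2, fear:2, give:1, woman:1, any:1, should:1, child:1, door:1
Words with frequency 4: often, park, voice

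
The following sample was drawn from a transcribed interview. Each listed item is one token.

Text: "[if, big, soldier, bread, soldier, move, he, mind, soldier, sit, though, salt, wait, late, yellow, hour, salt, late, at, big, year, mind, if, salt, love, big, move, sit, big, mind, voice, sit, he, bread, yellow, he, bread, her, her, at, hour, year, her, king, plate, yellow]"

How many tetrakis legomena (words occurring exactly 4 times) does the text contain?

Frequencies: big:4, soldier:3, bread:3, he:3, mind:3, sit:3, salt:3, yellow:3, her:3, if:2, move:2, late:2, hour:2, at:2, year:2, though:1, wait:1, love:1, voice:1, king:1, … (1 more, each freq 1)
Words with frequency 4: big

1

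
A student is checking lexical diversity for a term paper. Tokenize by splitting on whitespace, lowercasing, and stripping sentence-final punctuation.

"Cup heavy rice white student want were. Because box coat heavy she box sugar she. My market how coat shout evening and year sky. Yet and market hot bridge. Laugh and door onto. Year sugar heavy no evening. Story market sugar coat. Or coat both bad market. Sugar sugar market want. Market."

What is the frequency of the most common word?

6

Frequencies: market:6, sugar:5, coat:4, heavy:3, and:3, want:2, box:2, she:2, evening:2, year:2, cup:1, rice:1, white:1, student:1, were:1, because:1, my:1, how:1, shout:1, sky:1, … (11 more, each freq 1)
Most common: 'market' with frequency 6.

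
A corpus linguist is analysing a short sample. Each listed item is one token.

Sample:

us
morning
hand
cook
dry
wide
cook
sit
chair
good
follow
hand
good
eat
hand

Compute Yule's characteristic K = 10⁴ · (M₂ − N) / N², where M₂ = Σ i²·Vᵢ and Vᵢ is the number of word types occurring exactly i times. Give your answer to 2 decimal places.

Frequencies: hand:3, cook:2, good:2, us:1, morning:1, dry:1, wide:1, sit:1, chair:1, follow:1, eat:1
N = 15. Frequency spectrum: V_1=8, V_2=2, V_3=1
M₂ = 1²·8 + 2²·2 + 3²·1 = 25
K = 10000 × (25 − 15) / 15² = 444.44

444.44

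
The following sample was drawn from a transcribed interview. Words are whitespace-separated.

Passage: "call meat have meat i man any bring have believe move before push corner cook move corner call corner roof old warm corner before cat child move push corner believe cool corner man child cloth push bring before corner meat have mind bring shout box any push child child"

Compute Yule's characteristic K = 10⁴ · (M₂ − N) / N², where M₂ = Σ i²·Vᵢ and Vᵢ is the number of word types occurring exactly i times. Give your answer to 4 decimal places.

Frequencies: corner:7, push:4, child:4, meat:3, have:3, bring:3, move:3, before:3, call:2, man:2, any:2, believe:2, i:1, cook:1, roof:1, old:1, warm:1, cat:1, cool:1, cloth:1, … (3 more, each freq 1)
N = 49. Frequency spectrum: V_1=11, V_2=4, V_3=5, V_4=2, V_7=1
M₂ = 1²·11 + 2²·4 + 3²·5 + 4²·2 + 7²·1 = 153
K = 10000 × (153 − 49) / 49² = 433.1529

433.1529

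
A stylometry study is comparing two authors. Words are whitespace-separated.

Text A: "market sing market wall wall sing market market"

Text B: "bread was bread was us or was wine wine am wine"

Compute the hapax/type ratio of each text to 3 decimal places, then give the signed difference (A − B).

-0.500

A: hapax=0, V=3, ratio=0.000
B: hapax=3, V=6, ratio=0.500
Difference = 0.000 − 0.500 = -0.500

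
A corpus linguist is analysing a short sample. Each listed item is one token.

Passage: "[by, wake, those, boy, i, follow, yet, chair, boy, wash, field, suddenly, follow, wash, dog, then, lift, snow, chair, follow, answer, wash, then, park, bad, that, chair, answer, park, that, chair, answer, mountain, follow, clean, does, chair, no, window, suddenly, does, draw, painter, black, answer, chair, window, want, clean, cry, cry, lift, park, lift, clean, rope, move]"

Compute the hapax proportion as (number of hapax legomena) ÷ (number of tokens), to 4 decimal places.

Frequencies: chair:6, follow:4, answer:4, wash:3, lift:3, park:3, clean:3, boy:2, suddenly:2, then:2, that:2, does:2, window:2, cry:2, by:1, wake:1, those:1, i:1, yet:1, field:1, … (11 more, each freq 1)
Hapax count = 17; token count = 57.
Ratio = 17 / 57 = 0.2982

0.2982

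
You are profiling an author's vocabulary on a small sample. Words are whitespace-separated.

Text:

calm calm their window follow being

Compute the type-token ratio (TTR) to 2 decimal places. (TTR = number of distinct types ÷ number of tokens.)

N = 6 tokens, V = 5 types.
TTR = V / N = 5 / 6 = 0.83

0.83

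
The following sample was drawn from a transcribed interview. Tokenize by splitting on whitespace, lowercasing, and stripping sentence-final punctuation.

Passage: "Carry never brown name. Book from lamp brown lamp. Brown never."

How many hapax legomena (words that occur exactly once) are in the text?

4

Frequencies: brown:3, never:2, lamp:2, carry:1, name:1, book:1, from:1
Hapax (freq=1): book, carry, from, name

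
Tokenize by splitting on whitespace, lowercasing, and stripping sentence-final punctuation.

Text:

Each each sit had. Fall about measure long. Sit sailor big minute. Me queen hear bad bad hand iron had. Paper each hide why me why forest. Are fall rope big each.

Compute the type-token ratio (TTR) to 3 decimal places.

N = 32 tokens, V = 22 types.
TTR = V / N = 22 / 32 = 0.688

0.688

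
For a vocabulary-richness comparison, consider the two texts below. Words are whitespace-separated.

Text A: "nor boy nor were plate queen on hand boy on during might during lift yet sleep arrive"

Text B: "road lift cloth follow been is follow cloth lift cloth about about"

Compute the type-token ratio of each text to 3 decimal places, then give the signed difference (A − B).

0.182

TTR(A) = 13/17 = 0.765
TTR(B) = 7/12 = 0.583
Difference = 0.765 − 0.583 = 0.182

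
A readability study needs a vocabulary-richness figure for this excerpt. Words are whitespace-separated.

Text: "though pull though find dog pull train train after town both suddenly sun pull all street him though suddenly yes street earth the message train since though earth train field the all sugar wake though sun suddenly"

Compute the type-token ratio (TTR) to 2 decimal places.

0.57

N = 37 tokens, V = 21 types.
TTR = V / N = 21 / 37 = 0.57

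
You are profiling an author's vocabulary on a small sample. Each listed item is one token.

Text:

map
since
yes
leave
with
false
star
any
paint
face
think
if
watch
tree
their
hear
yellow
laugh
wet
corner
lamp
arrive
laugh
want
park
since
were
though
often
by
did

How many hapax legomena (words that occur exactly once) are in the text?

Frequencies: since:2, laugh:2, map:1, yes:1, leave:1, with:1, false:1, star:1, any:1, paint:1, face:1, think:1, if:1, watch:1, tree:1, their:1, hear:1, yellow:1, wet:1, corner:1, … (9 more, each freq 1)
Hapax (freq=1): any, arrive, by, corner, did, face, false, hear, if, lamp, leave, map, often, paint, park, star, their, think, though, tree, want, watch, were, wet, with, yellow, yes

27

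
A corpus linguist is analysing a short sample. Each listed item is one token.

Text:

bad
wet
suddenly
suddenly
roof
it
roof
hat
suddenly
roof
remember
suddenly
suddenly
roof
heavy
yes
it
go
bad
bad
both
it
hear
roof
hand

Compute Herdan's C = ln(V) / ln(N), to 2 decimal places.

0.80

N = 25, V = 13.
ln(V) = 2.564949, ln(N) = 3.218876
C = 2.564949 / 3.218876 = 0.80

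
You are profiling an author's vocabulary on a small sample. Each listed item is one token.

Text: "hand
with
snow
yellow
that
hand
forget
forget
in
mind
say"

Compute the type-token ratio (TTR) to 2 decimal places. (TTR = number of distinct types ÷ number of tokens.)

N = 11 tokens, V = 9 types.
TTR = V / N = 9 / 11 = 0.82

0.82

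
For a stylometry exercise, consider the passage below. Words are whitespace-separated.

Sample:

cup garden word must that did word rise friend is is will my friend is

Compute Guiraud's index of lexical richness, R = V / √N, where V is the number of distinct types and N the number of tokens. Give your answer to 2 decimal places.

2.84

N = 15, V = 11.
√N = 3.872983
R = 11 / 3.872983 = 2.84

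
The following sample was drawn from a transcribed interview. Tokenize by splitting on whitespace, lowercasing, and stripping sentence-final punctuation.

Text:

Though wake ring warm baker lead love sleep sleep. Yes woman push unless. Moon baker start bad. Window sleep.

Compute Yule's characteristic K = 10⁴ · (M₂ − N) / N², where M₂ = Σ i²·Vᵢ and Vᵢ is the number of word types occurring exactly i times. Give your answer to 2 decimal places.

221.61

Frequencies: sleep:3, baker:2, though:1, wake:1, ring:1, warm:1, lead:1, love:1, yes:1, woman:1, push:1, unless:1, moon:1, start:1, bad:1, window:1
N = 19. Frequency spectrum: V_1=14, V_2=1, V_3=1
M₂ = 1²·14 + 2²·1 + 3²·1 = 27
K = 10000 × (27 − 19) / 19² = 221.61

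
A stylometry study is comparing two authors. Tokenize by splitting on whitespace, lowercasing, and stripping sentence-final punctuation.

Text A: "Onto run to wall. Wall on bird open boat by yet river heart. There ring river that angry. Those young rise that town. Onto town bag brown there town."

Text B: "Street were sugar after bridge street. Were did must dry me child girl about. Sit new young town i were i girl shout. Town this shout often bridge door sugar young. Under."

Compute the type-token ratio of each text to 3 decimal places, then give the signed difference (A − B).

0.071

TTR(A) = 22/29 = 0.759
TTR(B) = 22/32 = 0.688
Difference = 0.759 − 0.688 = 0.071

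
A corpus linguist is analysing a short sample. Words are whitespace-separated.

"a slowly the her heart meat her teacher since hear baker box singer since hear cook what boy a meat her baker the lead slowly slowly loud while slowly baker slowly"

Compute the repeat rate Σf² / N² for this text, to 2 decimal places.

Frequencies: slowly:5, her:3, baker:3, a:2, the:2, meat:2, since:2, hear:2, heart:1, teacher:1, box:1, singer:1, cook:1, what:1, boy:1, lead:1, loud:1, while:1
Σf² = 73; N² = 961
Repeat rate = 73 / 961 = 0.08

0.08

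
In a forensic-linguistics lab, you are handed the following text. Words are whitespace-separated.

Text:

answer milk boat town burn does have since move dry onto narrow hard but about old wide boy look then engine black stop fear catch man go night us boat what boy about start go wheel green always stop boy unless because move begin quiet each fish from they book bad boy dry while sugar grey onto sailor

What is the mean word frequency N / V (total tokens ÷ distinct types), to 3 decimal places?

N = 58 tokens, V = 48 types.
Mean frequency = N / V = 58 / 48 = 1.208

1.208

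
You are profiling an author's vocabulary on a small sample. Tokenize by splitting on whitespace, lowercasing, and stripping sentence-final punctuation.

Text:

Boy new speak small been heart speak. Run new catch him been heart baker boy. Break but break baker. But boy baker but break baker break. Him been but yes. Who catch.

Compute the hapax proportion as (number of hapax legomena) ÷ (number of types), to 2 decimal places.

0.29

Frequencies: baker:4, break:4, but:4, boy:3, been:3, new:2, speak:2, heart:2, catch:2, him:2, small:1, run:1, yes:1, who:1
Hapax count = 4; type count = 14.
Ratio = 4 / 14 = 0.29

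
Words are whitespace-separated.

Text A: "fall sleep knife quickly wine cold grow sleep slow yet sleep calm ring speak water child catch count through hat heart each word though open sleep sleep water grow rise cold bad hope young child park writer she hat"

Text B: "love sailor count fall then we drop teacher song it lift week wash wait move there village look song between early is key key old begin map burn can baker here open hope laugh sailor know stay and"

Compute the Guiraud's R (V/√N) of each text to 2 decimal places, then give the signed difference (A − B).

-0.88

A: V=30, N=39, R=4.80
B: V=35, N=38, R=5.68
Difference = 4.80 − 5.68 = -0.88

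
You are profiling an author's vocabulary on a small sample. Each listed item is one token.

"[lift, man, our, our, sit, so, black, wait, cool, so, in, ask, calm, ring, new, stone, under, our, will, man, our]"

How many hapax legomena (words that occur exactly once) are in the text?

13

Frequencies: our:4, man:2, so:2, lift:1, sit:1, black:1, wait:1, cool:1, in:1, ask:1, calm:1, ring:1, new:1, stone:1, under:1, will:1
Hapax (freq=1): ask, black, calm, cool, in, lift, new, ring, sit, stone, under, wait, will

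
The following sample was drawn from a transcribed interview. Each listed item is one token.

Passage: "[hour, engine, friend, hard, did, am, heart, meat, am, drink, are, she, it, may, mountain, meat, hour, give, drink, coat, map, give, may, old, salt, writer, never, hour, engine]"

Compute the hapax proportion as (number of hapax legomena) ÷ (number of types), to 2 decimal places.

Frequencies: hour:3, engine:2, am:2, meat:2, drink:2, may:2, give:2, friend:1, hard:1, did:1, heart:1, are:1, she:1, it:1, mountain:1, coat:1, map:1, old:1, salt:1, writer:1, … (1 more, each freq 1)
Hapax count = 14; type count = 21.
Ratio = 14 / 21 = 0.67

0.67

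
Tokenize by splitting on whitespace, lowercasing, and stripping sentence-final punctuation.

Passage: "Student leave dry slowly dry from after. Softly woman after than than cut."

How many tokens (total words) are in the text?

13

Tokens: student, leave, dry, slowly, dry, from, after, softly, woman, after, than, than, cut
N = 13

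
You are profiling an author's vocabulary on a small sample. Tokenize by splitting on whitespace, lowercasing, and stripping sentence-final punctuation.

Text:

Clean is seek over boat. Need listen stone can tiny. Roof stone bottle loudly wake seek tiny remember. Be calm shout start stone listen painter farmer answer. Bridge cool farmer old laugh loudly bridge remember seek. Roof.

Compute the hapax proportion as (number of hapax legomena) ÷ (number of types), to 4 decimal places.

0.6538

Frequencies: seek:3, stone:3, listen:2, tiny:2, roof:2, loudly:2, remember:2, farmer:2, bridge:2, clean:1, is:1, over:1, boat:1, need:1, can:1, bottle:1, wake:1, be:1, calm:1, shout:1, … (6 more, each freq 1)
Hapax count = 17; type count = 26.
Ratio = 17 / 26 = 0.6538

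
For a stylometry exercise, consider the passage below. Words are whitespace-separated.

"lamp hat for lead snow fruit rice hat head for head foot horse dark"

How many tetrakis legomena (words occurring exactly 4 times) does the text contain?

Frequencies: hat:2, for:2, head:2, lamp:1, lead:1, snow:1, fruit:1, rice:1, foot:1, horse:1, dark:1
Words with frequency 4: (none)

0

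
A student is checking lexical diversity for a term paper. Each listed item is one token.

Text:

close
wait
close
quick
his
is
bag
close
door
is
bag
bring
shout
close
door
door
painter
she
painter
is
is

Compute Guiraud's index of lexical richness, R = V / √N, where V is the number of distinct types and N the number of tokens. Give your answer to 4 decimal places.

N = 21, V = 11.
√N = 4.582576
R = 11 / 4.582576 = 2.4004

2.4004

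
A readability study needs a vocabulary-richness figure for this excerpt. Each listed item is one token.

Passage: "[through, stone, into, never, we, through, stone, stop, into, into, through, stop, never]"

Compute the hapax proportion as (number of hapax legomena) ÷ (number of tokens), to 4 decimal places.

Frequencies: through:3, into:3, stone:2, never:2, stop:2, we:1
Hapax count = 1; token count = 13.
Ratio = 1 / 13 = 0.0769

0.0769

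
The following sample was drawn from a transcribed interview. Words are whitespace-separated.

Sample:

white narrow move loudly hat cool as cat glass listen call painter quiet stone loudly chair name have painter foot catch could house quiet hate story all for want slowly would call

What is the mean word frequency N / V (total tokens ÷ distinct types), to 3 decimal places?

1.143

N = 32 tokens, V = 28 types.
Mean frequency = N / V = 32 / 28 = 1.143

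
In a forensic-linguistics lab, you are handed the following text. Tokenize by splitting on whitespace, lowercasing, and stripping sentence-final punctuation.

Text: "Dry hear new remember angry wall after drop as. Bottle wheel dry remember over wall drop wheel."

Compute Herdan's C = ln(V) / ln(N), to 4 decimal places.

0.8771

N = 17, V = 12.
ln(V) = 2.484907, ln(N) = 2.833213
C = 2.484907 / 2.833213 = 0.8771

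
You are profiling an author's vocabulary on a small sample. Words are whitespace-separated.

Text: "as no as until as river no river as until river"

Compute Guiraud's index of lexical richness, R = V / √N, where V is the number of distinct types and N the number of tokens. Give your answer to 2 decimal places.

N = 11, V = 4.
√N = 3.316625
R = 4 / 3.316625 = 1.21

1.21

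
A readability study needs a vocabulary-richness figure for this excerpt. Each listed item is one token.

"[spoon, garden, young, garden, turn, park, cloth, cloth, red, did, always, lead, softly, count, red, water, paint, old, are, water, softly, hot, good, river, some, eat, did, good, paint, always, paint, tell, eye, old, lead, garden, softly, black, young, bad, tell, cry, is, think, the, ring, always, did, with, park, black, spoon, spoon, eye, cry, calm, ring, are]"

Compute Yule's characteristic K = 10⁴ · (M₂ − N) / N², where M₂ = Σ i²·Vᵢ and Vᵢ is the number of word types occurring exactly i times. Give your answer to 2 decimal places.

Frequencies: spoon:3, garden:3, did:3, always:3, softly:3, paint:3, young:2, park:2, cloth:2, red:2, lead:2, water:2, old:2, are:2, good:2, tell:2, eye:2, black:2, cry:2, ring:2, … (12 more, each freq 1)
N = 58. Frequency spectrum: V_1=12, V_2=14, V_3=6
M₂ = 1²·12 + 2²·14 + 3²·6 = 122
K = 10000 × (122 − 58) / 58² = 190.25

190.25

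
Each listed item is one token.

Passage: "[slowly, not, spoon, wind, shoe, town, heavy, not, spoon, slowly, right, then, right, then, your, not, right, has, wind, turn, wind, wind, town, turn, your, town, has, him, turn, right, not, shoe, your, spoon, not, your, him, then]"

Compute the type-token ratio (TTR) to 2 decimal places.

N = 38 tokens, V = 13 types.
TTR = V / N = 13 / 38 = 0.34

0.34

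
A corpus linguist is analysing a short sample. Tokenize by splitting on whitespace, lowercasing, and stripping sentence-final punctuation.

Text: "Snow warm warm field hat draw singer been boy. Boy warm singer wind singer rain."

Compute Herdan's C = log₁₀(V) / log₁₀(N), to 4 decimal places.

0.8503

N = 15, V = 10.
log₁₀(V) = 1.000000, log₁₀(N) = 1.176091
C = 1.000000 / 1.176091 = 0.8503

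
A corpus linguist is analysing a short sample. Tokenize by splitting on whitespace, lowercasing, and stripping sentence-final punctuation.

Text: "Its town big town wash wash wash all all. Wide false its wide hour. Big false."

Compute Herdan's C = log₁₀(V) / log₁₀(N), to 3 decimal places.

0.750

N = 16, V = 8.
log₁₀(V) = 0.903090, log₁₀(N) = 1.204120
C = 0.903090 / 1.204120 = 0.750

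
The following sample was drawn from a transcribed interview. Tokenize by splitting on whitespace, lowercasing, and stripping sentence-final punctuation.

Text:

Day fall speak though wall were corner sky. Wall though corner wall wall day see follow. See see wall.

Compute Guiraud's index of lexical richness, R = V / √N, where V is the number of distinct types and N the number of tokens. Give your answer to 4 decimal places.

N = 19, V = 10.
√N = 4.358899
R = 10 / 4.358899 = 2.2942

2.2942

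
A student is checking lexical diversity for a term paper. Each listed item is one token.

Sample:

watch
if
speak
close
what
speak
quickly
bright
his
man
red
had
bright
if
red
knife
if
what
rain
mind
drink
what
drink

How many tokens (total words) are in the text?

23

Tokens: watch, if, speak, close, what, speak, quickly, bright, his, man, red, had, bright, if, red, knife, if, what, rain, mind, drink, what, drink
N = 23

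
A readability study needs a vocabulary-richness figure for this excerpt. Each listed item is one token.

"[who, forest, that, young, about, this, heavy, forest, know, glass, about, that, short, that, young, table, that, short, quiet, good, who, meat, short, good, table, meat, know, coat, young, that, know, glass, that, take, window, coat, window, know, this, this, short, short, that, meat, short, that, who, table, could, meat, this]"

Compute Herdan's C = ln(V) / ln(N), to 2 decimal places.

0.74

N = 51, V = 18.
ln(V) = 2.890372, ln(N) = 3.931826
C = 2.890372 / 3.931826 = 0.74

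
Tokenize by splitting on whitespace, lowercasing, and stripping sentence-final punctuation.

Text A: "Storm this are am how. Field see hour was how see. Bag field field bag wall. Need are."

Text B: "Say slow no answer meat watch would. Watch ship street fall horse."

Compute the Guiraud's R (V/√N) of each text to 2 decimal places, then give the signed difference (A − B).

-0.35

A: V=12, N=18, R=2.83
B: V=11, N=12, R=3.18
Difference = 2.83 − 3.18 = -0.35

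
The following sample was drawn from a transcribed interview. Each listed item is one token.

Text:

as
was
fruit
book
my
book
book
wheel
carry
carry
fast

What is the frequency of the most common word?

Frequencies: book:3, carry:2, as:1, was:1, fruit:1, my:1, wheel:1, fast:1
Most common: 'book' with frequency 3.

3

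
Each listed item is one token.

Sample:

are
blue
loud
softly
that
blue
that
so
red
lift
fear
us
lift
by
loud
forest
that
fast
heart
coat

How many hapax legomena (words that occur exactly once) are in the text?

Frequencies: that:3, blue:2, loud:2, lift:2, are:1, softly:1, so:1, red:1, fear:1, us:1, by:1, forest:1, fast:1, heart:1, coat:1
Hapax (freq=1): are, by, coat, fast, fear, forest, heart, red, so, softly, us

11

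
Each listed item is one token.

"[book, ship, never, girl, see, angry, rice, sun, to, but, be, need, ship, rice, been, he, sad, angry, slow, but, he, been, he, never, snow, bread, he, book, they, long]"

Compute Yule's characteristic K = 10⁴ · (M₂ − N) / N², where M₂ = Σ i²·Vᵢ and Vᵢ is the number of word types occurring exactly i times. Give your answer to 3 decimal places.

288.889

Frequencies: he:4, book:2, ship:2, never:2, angry:2, rice:2, but:2, been:2, girl:1, see:1, sun:1, to:1, be:1, need:1, sad:1, slow:1, snow:1, bread:1, they:1, long:1
N = 30. Frequency spectrum: V_1=12, V_2=7, V_4=1
M₂ = 1²·12 + 2²·7 + 4²·1 = 56
K = 10000 × (56 − 30) / 30² = 288.889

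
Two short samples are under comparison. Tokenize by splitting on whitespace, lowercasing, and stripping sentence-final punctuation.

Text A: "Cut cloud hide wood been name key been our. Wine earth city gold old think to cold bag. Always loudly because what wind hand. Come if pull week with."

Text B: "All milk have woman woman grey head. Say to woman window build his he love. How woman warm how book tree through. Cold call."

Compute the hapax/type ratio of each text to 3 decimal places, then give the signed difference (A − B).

0.064

A: hapax=27, V=28, ratio=0.964
B: hapax=18, V=20, ratio=0.900
Difference = 0.964 − 0.900 = 0.064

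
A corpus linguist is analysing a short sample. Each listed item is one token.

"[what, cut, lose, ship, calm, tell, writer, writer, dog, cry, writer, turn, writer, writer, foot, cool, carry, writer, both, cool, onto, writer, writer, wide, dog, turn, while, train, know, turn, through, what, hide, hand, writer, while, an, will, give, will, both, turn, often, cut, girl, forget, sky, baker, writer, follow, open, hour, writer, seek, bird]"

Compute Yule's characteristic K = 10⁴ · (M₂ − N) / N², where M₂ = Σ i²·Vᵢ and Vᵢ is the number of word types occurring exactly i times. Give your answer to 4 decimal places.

449.5868

Frequencies: writer:11, turn:4, what:2, cut:2, dog:2, cool:2, both:2, while:2, will:2, lose:1, ship:1, calm:1, tell:1, cry:1, foot:1, carry:1, onto:1, wide:1, train:1, know:1, … (15 more, each freq 1)
N = 55. Frequency spectrum: V_1=26, V_2=7, V_4=1, V_11=1
M₂ = 1²·26 + 2²·7 + 4²·1 + 11²·1 = 191
K = 10000 × (191 − 55) / 55² = 449.5868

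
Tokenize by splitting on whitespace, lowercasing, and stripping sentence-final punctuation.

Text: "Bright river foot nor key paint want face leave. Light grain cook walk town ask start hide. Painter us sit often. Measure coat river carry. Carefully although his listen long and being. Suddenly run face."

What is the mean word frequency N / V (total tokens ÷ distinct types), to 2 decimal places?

N = 35 tokens, V = 33 types.
Mean frequency = N / V = 35 / 33 = 1.06

1.06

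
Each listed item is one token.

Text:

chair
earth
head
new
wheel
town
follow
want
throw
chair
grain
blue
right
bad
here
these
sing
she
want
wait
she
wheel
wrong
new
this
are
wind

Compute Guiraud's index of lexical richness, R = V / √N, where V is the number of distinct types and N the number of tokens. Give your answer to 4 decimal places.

N = 27, V = 22.
√N = 5.196152
R = 22 / 5.196152 = 4.2339

4.2339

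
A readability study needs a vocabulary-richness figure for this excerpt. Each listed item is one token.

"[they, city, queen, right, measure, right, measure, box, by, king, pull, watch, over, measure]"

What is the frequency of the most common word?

Frequencies: measure:3, right:2, they:1, city:1, queen:1, box:1, by:1, king:1, pull:1, watch:1, over:1
Most common: 'measure' with frequency 3.

3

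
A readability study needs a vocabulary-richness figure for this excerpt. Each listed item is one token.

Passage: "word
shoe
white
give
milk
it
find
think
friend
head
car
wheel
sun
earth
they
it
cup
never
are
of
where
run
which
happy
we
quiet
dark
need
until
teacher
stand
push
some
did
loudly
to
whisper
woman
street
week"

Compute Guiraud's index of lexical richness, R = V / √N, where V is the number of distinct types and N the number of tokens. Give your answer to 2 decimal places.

6.17

N = 40, V = 39.
√N = 6.324555
R = 39 / 6.324555 = 6.17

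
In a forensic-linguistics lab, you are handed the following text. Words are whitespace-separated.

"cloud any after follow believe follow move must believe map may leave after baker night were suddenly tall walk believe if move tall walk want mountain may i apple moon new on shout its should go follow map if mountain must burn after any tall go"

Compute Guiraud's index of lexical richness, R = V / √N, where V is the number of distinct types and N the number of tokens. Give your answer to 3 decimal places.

N = 46, V = 29.
√N = 6.782330
R = 29 / 6.782330 = 4.276

4.276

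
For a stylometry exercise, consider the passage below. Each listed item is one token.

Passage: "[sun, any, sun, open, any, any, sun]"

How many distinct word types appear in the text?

Distinct types: {any, open, sun}
V = 3

3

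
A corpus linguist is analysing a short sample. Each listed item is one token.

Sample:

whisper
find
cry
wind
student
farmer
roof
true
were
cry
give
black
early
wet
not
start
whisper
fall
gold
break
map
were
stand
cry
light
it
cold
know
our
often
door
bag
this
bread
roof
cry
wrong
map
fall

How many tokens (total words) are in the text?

Tokens: whisper, find, cry, wind, student, farmer, roof, true, were, cry, give, black, early, wet, not, start, whisper, fall, gold, break, map, were, stand, cry, light, it, cold, know, our, often, door, bag, this, bread, roof, cry, wrong, map, fall
N = 39

39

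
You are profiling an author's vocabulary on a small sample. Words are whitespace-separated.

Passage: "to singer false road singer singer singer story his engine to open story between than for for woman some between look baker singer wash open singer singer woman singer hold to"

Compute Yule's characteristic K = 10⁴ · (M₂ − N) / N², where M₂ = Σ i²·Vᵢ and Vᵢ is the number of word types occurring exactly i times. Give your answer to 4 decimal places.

749.2196

Frequencies: singer:8, to:3, story:2, open:2, between:2, for:2, woman:2, false:1, road:1, his:1, engine:1, than:1, some:1, look:1, baker:1, wash:1, hold:1
N = 31. Frequency spectrum: V_1=10, V_2=5, V_3=1, V_8=1
M₂ = 1²·10 + 2²·5 + 3²·1 + 8²·1 = 103
K = 10000 × (103 − 31) / 31² = 749.2196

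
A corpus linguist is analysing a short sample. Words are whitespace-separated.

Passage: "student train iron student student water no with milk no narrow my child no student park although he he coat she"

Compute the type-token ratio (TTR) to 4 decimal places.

0.7143

N = 21 tokens, V = 15 types.
TTR = V / N = 15 / 21 = 0.7143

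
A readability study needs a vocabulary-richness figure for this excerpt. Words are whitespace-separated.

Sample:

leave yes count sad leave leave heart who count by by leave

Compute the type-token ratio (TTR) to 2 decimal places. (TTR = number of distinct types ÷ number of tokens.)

N = 12 tokens, V = 7 types.
TTR = V / N = 7 / 12 = 0.58

0.58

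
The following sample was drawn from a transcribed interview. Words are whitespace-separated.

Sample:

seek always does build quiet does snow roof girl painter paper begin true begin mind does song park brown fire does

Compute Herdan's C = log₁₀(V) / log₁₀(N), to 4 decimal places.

0.9306

N = 21, V = 17.
log₁₀(V) = 1.230449, log₁₀(N) = 1.322219
C = 1.230449 / 1.322219 = 0.9306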